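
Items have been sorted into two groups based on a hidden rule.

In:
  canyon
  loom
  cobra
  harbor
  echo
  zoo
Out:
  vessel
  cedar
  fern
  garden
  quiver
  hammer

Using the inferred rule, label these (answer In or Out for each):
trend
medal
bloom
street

Out, Out, In, Out

The pattern is that an item is 'In' exactly when: contains 'o'.
Out: trend, since no 'o'.
Out: medal, since no 'o'.
In: bloom, since has 'o'.
Out: street, since no 'o'.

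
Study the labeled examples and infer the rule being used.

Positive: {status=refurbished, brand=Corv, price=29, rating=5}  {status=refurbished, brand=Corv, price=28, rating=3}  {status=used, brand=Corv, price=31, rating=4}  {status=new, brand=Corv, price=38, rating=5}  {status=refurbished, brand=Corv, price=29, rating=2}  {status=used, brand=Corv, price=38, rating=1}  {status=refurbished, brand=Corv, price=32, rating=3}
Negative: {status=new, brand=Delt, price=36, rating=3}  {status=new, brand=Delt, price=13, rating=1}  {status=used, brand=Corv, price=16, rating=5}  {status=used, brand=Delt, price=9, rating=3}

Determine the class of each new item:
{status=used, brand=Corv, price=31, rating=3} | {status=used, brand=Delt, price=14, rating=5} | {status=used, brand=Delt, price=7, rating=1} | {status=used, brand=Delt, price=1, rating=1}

The common property of the 'Positive' items is: brand is Corv AND price ≥ 28. No 'Negative' item has it.

Positive, Negative, Negative, Negative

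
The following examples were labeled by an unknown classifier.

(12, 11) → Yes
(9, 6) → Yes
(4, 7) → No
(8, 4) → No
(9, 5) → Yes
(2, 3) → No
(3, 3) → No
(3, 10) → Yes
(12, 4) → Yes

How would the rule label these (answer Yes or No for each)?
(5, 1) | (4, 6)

No, No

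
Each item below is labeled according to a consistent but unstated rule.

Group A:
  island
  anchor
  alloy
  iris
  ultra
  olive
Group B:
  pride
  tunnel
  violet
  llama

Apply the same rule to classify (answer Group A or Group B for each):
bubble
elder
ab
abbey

'Group A' ⟺ starts with a vowel.

Group B, Group A, Group A, Group A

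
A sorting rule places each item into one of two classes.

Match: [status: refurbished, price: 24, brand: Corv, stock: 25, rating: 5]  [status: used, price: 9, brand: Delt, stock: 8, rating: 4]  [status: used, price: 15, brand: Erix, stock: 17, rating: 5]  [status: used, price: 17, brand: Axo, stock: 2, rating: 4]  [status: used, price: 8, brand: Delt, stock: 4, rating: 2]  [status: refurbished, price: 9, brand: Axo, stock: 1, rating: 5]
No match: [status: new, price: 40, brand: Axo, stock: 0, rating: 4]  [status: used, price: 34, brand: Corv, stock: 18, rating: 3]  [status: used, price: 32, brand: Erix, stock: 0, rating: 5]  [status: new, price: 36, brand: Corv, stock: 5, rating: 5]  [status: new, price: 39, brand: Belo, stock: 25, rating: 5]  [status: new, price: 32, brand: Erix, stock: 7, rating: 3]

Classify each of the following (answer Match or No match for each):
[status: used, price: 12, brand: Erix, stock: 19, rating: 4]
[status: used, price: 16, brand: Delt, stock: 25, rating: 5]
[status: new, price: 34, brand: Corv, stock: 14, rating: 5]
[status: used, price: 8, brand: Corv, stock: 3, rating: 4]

Match, Match, No match, Match

The simplest hypothesis consistent with all the labels is: price ≤ 24.
[status: used, price: 12, brand: Erix, stock: 19, rating: 4]: Match (price = 12).
[status: used, price: 16, brand: Delt, stock: 25, rating: 5]: Match (price = 16).
[status: new, price: 34, brand: Corv, stock: 14, rating: 5]: No match (price = 34).
[status: used, price: 8, brand: Corv, stock: 3, rating: 4]: Match (price = 8).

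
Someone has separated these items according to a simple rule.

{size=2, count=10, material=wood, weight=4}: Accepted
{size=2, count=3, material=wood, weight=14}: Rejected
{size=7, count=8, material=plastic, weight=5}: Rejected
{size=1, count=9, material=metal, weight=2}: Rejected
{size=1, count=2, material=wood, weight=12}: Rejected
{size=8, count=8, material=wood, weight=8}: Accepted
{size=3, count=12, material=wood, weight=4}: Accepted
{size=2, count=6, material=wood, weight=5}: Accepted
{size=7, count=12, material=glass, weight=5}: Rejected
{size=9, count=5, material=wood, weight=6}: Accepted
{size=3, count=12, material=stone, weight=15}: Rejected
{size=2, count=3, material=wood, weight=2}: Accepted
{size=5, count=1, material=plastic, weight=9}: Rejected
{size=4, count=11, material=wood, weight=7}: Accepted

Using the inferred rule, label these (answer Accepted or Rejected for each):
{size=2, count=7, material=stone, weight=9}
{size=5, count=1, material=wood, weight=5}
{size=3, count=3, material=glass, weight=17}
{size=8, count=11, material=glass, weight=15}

The pattern is that an item is 'Accepted' exactly when: material is wood AND weight ≤ 8.
Rejected: {size=2, count=7, material=stone, weight=9}, since material is stone, weight = 9.
Accepted: {size=5, count=1, material=wood, weight=5}, since material is wood, weight = 5.
Rejected: {size=3, count=3, material=glass, weight=17}, since material is glass, weight = 17.
Rejected: {size=8, count=11, material=glass, weight=15}, since material is glass, weight = 15.

Rejected, Accepted, Rejected, Rejected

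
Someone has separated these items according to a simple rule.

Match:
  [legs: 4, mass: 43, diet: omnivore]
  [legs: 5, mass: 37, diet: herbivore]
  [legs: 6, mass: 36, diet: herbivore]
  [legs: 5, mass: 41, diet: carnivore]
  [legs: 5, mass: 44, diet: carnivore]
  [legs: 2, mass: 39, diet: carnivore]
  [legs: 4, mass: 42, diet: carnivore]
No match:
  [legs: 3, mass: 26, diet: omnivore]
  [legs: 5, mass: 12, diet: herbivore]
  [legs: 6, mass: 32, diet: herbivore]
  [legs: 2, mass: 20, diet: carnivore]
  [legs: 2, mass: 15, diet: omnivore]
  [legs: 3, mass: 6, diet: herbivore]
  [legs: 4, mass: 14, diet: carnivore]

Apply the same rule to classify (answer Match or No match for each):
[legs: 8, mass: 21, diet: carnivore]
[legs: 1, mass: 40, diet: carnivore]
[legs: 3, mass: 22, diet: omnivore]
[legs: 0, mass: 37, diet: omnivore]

No match, Match, No match, Match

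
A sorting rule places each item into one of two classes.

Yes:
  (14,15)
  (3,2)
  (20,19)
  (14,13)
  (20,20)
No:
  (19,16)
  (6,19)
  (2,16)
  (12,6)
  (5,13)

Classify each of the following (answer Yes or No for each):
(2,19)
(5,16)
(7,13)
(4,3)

All 'Yes' examples share one property — |first − second| ≤ 1 — and every 'No' example lacks it.
(2,19): No (|2−19| = 17).
(5,16): No (|5−16| = 11).
(7,13): No (|7−13| = 6).
(4,3): Yes (|4−3| = 1).

No, No, No, Yes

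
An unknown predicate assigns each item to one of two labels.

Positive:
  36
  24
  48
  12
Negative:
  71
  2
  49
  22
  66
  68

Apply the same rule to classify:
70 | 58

The distinguishing property — multiple of 12 — holds for all the 'Positive' cases and none of the 'Negative' cases.
70: 70 = 12·5 + 10 — does not satisfy this, so Negative.
58: 58 = 12·4 + 10 — does not satisfy this, so Negative.

Negative, Negative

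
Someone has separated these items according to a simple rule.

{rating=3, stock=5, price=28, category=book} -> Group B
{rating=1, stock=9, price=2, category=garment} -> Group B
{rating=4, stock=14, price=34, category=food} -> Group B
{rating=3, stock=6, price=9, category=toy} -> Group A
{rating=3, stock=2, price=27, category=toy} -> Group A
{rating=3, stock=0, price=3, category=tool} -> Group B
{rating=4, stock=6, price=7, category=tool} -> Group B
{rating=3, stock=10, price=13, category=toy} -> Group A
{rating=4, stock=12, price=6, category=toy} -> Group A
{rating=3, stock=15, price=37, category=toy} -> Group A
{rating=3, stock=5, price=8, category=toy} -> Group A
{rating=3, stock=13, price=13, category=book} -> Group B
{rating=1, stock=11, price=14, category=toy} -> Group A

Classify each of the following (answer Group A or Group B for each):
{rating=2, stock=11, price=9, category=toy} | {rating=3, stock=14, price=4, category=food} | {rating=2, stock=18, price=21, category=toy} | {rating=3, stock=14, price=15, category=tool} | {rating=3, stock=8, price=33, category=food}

Group A, Group B, Group A, Group B, Group B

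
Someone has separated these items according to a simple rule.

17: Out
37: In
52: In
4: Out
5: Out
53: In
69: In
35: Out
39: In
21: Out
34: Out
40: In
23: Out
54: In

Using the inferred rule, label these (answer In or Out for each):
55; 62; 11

In, In, Out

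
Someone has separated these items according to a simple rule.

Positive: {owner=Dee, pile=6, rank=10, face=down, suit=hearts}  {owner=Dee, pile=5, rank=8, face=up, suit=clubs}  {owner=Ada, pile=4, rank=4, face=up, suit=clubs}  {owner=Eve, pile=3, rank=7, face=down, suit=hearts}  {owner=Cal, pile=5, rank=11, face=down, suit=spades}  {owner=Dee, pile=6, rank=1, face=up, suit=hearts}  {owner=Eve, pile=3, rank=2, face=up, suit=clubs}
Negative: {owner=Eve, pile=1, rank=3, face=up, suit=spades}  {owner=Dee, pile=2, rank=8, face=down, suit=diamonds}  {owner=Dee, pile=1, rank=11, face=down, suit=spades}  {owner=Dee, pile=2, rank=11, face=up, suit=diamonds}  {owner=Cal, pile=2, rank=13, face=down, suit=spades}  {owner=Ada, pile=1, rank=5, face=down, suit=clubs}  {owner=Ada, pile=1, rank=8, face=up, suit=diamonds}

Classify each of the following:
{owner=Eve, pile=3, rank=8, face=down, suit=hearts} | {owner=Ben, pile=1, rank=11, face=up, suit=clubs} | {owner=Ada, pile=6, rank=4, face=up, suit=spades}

The rule appears to be: pile ≥ 3.
{owner=Eve, pile=3, rank=8, face=down, suit=hearts}: pile = 3 — passes, so Positive.
{owner=Ben, pile=1, rank=11, face=up, suit=clubs}: pile = 1 — does not pass, so Negative.
{owner=Ada, pile=6, rank=4, face=up, suit=spades}: pile = 6 — passes, so Positive.

Positive, Negative, Positive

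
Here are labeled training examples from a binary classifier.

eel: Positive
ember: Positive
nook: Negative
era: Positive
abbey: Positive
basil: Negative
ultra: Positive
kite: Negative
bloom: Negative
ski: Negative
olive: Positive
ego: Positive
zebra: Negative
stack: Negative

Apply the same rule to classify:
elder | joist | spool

A rule that fits every label: starts with a vowel — true of each 'Positive' example, false of each 'Negative' one.
elder: Positive (starts with 'e'). joist: Negative (starts with 'j'). spool: Negative (starts with 's').

Positive, Negative, Negative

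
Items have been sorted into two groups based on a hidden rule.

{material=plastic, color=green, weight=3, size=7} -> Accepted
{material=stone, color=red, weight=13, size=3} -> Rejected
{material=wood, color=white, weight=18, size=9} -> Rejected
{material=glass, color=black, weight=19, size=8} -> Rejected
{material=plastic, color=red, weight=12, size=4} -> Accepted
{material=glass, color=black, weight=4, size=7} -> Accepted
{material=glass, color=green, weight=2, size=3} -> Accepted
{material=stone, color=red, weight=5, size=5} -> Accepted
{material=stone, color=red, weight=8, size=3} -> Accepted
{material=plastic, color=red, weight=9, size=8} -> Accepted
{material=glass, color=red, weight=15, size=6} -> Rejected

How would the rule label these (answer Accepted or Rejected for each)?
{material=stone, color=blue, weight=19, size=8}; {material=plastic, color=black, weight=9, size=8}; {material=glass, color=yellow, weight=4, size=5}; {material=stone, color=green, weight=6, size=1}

Rejected, Accepted, Accepted, Accepted

A rule that fits every label: weight ≤ 12 — true of each 'Accepted' example, false of each 'Rejected' one.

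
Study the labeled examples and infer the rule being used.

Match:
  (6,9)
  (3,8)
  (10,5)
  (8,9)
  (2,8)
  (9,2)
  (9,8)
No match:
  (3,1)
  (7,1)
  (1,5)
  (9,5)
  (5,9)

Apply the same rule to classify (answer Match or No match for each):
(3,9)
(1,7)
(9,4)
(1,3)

No match, No match, Match, No match

The classifier is using: product is even.
(3,9): No match (3·9 = 27).
(1,7): No match (1·7 = 7).
(9,4): Match (9·4 = 36).
(1,3): No match (1·3 = 3).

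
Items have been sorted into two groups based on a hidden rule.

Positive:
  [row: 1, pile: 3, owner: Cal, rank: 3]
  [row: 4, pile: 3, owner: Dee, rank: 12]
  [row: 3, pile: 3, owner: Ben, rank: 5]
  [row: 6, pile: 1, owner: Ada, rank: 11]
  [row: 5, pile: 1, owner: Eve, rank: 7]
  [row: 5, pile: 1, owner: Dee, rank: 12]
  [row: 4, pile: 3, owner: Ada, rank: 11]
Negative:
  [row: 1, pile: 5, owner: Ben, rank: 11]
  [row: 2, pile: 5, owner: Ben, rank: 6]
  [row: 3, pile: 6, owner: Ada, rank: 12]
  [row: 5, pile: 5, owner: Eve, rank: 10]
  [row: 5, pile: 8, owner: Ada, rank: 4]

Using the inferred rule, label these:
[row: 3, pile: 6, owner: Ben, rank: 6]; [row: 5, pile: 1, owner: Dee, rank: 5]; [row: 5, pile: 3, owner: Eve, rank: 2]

A rule that fits every label: pile ≤ 3 — true of each 'Positive' example, false of each 'Negative' one.

Negative, Positive, Positive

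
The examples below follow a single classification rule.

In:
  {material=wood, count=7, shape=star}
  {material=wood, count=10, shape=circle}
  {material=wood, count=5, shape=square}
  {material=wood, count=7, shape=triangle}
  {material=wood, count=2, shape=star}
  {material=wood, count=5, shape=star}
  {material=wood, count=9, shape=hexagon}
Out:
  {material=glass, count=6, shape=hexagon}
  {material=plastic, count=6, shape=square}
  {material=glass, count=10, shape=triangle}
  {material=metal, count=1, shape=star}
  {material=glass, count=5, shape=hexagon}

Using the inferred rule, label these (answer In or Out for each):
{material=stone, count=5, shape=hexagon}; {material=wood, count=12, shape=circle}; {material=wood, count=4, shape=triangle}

The simplest hypothesis consistent with all the labels is: material is wood.

Out, In, In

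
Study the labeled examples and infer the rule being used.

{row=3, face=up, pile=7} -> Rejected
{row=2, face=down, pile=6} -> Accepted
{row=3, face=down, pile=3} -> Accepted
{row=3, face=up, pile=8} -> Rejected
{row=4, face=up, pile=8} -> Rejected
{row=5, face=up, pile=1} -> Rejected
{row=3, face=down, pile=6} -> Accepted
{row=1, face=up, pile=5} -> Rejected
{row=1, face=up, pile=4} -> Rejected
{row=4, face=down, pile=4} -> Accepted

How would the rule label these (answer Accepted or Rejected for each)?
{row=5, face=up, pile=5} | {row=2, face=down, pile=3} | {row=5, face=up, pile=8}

The pattern is that an item is 'Accepted' exactly when: face is down.
{row=5, face=up, pile=5}: face is up, doesn't qualify → Rejected.
{row=2, face=down, pile=3}: face is down, qualifies → Accepted.
{row=5, face=up, pile=8}: face is up, doesn't qualify → Rejected.

Rejected, Accepted, Rejected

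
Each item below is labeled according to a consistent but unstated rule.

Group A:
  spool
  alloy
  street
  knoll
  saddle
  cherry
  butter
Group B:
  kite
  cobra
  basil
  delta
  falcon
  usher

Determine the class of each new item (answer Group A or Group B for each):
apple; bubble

The distinguishing property — has a double letter — holds for all the 'Group A' cases and none of the 'Group B' cases.
apple: Group A ('pp' doubled).
bubble: Group A ('bb' doubled).

Group A, Group A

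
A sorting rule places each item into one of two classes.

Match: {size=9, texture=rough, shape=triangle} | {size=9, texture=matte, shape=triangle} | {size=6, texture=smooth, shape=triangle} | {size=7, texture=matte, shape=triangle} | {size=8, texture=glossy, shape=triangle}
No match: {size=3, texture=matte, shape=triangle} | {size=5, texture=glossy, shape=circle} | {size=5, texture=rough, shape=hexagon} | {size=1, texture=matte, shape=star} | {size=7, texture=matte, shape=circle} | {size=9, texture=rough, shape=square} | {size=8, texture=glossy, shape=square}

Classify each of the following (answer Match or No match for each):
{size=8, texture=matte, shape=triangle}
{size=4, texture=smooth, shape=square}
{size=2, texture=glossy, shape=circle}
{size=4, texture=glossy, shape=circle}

Rule: shape is triangle AND size ≥ 5. This holds for each 'Match' example and fails for each 'No match' one.
{size=8, texture=matte, shape=triangle}: Match (shape is triangle, size = 8).
{size=4, texture=smooth, shape=square}: No match (shape is square, size = 4).
{size=2, texture=glossy, shape=circle}: No match (shape is circle, size = 2).
{size=4, texture=glossy, shape=circle}: No match (shape is circle, size = 4).

Match, No match, No match, No match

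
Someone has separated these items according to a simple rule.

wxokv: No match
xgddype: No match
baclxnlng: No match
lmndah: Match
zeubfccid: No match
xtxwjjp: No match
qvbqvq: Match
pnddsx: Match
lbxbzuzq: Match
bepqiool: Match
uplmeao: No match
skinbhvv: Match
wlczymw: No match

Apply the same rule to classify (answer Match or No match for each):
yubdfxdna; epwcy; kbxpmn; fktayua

The classifier is using: even length.

No match, No match, Match, No match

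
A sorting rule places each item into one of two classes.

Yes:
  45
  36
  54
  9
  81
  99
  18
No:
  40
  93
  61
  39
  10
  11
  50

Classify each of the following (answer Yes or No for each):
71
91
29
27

No, No, No, Yes

Looking at the examples, the only property every 'Yes' case has and every 'No' case lacks is: multiple of 9.
71: No (71 = 9·7 + 8). 91: No (91 = 9·10 + 1). 29: No (29 = 9·3 + 2). 27: Yes (27 = 9·3).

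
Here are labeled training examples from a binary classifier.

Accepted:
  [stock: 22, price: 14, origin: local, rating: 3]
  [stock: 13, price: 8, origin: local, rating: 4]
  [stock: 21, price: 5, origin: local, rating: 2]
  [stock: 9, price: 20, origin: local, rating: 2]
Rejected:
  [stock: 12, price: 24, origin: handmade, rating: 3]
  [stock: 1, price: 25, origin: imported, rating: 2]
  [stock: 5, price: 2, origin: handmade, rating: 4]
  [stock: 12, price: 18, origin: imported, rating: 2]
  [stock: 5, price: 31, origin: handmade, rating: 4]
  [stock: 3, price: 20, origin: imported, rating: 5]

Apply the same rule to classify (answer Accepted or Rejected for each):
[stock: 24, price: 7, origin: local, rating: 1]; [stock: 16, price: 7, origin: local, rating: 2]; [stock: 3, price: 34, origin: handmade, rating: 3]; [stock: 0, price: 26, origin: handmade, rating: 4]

Accepted, Accepted, Rejected, Rejected

The common property of the 'Accepted' items is: origin is local. No 'Rejected' item has it.
[stock: 24, price: 7, origin: local, rating: 1]: Accepted (origin is local). [stock: 16, price: 7, origin: local, rating: 2]: Accepted (origin is local). [stock: 3, price: 34, origin: handmade, rating: 3]: Rejected (origin is handmade). [stock: 0, price: 26, origin: handmade, rating: 4]: Rejected (origin is handmade).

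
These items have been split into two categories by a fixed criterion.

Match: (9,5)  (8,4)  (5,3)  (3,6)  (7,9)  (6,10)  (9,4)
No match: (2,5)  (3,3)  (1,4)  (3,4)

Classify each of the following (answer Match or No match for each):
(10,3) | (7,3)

Match, Match

The distinguishing property — sum ≥ 8 — holds for all the 'Match' cases and none of the 'No match' cases.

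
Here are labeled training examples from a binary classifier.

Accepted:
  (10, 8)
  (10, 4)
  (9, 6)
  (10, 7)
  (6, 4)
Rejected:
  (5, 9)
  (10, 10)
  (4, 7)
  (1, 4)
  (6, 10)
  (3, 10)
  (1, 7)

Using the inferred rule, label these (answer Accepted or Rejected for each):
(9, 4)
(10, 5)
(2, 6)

Accepted, Accepted, Rejected

The simplest hypothesis consistent with all the labels is: first > second.
(9, 4): 9 > 4, matches → Accepted.
(10, 5): 10 > 5, matches → Accepted.
(2, 6): 2 < 6, fails this test → Rejected.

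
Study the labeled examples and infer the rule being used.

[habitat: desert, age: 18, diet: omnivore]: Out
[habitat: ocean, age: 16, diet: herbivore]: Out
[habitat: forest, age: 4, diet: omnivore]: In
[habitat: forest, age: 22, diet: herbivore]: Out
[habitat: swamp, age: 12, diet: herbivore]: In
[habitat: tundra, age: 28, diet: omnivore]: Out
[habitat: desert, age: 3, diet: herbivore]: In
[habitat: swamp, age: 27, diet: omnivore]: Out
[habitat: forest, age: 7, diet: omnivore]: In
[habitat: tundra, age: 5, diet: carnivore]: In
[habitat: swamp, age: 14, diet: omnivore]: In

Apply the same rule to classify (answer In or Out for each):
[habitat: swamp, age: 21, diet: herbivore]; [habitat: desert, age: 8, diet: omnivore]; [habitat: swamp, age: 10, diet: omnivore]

Out, In, In

The common property of the 'In' items is: age ≤ 14. No 'Out' item has it.
[habitat: swamp, age: 21, diet: herbivore] → age = 21 → Out.
[habitat: desert, age: 8, diet: omnivore] → age = 8 → In.
[habitat: swamp, age: 10, diet: omnivore] → age = 10 → In.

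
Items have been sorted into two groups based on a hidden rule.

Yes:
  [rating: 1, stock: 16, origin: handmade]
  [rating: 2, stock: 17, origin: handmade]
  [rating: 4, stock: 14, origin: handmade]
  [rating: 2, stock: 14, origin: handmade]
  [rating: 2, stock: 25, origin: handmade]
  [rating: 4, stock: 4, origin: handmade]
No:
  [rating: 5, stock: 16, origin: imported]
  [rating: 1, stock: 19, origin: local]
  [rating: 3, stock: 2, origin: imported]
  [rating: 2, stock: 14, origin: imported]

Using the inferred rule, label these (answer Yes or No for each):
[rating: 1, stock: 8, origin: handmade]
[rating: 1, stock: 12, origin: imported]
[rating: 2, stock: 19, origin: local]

Checking candidate rules against both groups, what survives is: origin is handmade.
Yes: [rating: 1, stock: 8, origin: handmade], since origin is handmade.
No: [rating: 1, stock: 12, origin: imported], since origin is imported.
No: [rating: 2, stock: 19, origin: local], since origin is local.

Yes, No, No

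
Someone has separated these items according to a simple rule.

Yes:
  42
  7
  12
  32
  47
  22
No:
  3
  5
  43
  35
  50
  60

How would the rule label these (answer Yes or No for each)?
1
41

No, No

All 'Yes' examples share one property — ≡ 2 (mod 5) — and every 'No' example lacks it.
1: No (1 mod 5 = 1).
41: No (41 mod 5 = 1).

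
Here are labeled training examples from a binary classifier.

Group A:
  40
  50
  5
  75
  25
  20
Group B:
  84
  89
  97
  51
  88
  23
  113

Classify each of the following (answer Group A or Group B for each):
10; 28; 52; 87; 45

'Group A' ⟺ multiple of 5.
10 — 10 = 5·2, hence Group A.
28 — 28 = 5·5 + 3, hence Group B.
52 — 52 = 5·10 + 2, hence Group B.
87 — 87 = 5·17 + 2, hence Group B.
45 — 45 = 5·9, hence Group A.

Group A, Group B, Group B, Group B, Group A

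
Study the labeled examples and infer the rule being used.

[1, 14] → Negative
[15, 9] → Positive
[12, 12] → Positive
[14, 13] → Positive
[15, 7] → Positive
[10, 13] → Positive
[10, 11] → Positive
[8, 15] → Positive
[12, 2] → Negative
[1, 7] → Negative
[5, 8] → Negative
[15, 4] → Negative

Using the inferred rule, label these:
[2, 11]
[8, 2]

The pattern is that an item is 'Positive' exactly when: sum ≥ 21.
[2, 11]: 2+11 = 13 — fails this test, so Negative. [8, 2]: 8+2 = 10 — fails this test, so Negative.

Negative, Negative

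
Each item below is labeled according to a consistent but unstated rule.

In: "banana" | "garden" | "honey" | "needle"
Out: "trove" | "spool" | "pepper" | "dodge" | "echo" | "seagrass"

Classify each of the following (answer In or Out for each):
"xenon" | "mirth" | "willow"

Looking at the examples, the only property every 'In' case has and every 'Out' case lacks is: contains 'n'.
"xenon" → has 'n' → In. "mirth" → no 'n' → Out. "willow" → no 'n' → Out.

In, Out, Out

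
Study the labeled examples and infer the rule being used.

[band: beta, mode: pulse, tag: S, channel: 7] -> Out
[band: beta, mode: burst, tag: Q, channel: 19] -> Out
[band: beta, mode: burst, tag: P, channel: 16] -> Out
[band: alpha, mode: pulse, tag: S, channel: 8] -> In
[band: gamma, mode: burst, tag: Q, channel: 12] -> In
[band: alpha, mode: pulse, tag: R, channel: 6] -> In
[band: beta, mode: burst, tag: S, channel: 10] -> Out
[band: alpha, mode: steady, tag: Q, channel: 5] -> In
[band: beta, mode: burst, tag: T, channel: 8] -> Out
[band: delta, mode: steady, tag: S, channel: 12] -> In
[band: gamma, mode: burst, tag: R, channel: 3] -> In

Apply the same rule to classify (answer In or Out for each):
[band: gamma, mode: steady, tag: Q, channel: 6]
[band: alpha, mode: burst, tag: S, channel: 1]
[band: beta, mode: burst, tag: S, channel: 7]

In, In, Out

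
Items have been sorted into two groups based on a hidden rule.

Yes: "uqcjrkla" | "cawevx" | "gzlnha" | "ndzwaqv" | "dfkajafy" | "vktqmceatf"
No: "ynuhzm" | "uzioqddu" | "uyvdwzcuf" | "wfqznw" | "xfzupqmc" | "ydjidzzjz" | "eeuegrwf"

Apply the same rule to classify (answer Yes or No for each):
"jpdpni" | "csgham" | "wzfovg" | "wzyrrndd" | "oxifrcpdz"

The distinguishing property — contains 'a' — holds for all the 'Yes' cases and none of the 'No' cases.
"jpdpni": no 'a' — does not fit, so No. "csgham": has 'a' — checks out, so Yes. "wzfovg": no 'a' — does not fit, so No. "wzyrrndd": no 'a' — does not fit, so No. "oxifrcpdz": no 'a' — does not fit, so No.

No, Yes, No, No, No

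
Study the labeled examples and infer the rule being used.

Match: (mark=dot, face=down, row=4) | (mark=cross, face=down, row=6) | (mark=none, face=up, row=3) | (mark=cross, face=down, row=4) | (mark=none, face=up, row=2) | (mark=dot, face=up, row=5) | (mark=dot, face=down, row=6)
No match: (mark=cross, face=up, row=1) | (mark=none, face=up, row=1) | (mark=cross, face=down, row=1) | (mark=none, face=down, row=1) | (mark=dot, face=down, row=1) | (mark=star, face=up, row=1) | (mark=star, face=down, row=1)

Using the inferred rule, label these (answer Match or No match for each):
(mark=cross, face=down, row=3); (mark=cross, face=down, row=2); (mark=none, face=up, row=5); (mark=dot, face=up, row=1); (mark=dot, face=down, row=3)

Match, Match, Match, No match, Match

The rule appears to be: row ≥ 2.
(mark=cross, face=down, row=3): row = 3 — has this property, so Match.
(mark=cross, face=down, row=2): row = 2 — has this property, so Match.
(mark=none, face=up, row=5): row = 5 — has this property, so Match.
(mark=dot, face=up, row=1): row = 1 — does not satisfy this, so No match.
(mark=dot, face=down, row=3): row = 3 — has this property, so Match.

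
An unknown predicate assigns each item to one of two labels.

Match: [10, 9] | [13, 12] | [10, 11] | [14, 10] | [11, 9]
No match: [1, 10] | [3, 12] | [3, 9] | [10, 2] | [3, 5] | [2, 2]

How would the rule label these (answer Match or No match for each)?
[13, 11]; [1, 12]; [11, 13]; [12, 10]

Match, No match, Match, Match

The simplest hypothesis consistent with all the labels is: sum ≥ 19.
[13, 11] — 13+11 = 24, hence Match. [1, 12] — 1+12 = 13, hence No match. [11, 13] — 11+13 = 24, hence Match. [12, 10] — 12+10 = 22, hence Match.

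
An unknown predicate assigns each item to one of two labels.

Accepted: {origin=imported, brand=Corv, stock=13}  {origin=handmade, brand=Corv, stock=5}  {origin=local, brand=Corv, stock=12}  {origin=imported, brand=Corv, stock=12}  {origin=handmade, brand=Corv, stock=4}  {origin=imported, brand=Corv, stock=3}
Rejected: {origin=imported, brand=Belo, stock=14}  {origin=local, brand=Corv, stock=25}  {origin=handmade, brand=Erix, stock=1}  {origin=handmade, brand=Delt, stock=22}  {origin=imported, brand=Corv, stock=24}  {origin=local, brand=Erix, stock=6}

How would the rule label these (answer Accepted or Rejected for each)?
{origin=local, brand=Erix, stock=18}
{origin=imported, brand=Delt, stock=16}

Rejected, Rejected

One predicate separates the groups cleanly: brand is Corv AND stock ≤ 13.
{origin=local, brand=Erix, stock=18} → brand is Erix, stock = 18 → Rejected.
{origin=imported, brand=Delt, stock=16} → brand is Delt, stock = 16 → Rejected.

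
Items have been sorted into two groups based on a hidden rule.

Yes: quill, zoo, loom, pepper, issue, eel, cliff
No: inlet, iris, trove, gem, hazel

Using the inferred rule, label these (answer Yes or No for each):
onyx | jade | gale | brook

Comparing the two groups points to one rule — has a double letter.
No: onyx, since no doubled letter.
No: jade, since no doubled letter.
No: gale, since no doubled letter.
Yes: brook, since 'oo' doubled.

No, No, No, Yes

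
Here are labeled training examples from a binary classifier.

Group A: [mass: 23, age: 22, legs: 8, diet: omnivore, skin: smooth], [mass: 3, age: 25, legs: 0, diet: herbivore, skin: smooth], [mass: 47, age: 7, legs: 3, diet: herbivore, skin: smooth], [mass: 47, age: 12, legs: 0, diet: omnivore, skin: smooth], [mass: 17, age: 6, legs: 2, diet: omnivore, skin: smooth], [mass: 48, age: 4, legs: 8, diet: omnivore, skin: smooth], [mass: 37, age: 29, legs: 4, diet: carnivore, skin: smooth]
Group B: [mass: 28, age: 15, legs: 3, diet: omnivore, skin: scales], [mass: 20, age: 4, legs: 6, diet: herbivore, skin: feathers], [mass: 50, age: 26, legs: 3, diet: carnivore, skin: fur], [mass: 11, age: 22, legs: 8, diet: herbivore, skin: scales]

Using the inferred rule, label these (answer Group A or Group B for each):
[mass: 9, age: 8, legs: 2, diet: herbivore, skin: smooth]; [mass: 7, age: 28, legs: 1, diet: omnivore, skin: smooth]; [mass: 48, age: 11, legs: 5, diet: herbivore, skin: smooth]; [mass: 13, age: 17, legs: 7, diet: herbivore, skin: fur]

Group A, Group A, Group A, Group B

Rule: skin is smooth. This holds for each 'Group A' example and fails for each 'Group B' one.
[mass: 9, age: 8, legs: 2, diet: herbivore, skin: smooth]: Group A (skin is smooth). [mass: 7, age: 28, legs: 1, diet: omnivore, skin: smooth]: Group A (skin is smooth). [mass: 48, age: 11, legs: 5, diet: herbivore, skin: smooth]: Group A (skin is smooth). [mass: 13, age: 17, legs: 7, diet: herbivore, skin: fur]: Group B (skin is fur).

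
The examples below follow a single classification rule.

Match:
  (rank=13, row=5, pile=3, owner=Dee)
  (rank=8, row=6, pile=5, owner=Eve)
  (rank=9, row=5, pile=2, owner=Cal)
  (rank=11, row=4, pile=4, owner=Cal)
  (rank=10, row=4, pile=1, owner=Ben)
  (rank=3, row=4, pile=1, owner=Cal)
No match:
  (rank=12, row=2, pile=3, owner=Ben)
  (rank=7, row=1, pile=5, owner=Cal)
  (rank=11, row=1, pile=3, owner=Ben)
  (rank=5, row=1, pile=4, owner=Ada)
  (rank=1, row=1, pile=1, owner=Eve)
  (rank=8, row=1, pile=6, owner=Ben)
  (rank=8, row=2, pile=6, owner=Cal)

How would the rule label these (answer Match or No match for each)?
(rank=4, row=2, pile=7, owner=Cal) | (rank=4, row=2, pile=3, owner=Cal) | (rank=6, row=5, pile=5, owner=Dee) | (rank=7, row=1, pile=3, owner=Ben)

The classifier is using: row ≥ 4.
(rank=4, row=2, pile=7, owner=Cal): row = 2 — fails this test, so No match.
(rank=4, row=2, pile=3, owner=Cal): row = 2 — fails this test, so No match.
(rank=6, row=5, pile=5, owner=Dee): row = 5 — meets the rule, so Match.
(rank=7, row=1, pile=3, owner=Ben): row = 1 — fails this test, so No match.

No match, No match, Match, No match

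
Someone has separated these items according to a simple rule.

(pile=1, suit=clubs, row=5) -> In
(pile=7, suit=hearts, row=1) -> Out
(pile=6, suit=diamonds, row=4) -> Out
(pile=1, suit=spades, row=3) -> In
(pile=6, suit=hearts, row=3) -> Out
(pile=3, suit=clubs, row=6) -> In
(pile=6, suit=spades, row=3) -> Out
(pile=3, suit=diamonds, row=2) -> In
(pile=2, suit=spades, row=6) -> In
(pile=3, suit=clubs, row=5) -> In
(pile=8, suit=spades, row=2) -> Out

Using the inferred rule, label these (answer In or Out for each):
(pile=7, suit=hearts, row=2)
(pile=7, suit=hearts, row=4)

Out, Out

Every 'In' example satisfies: pile ≤ 3. None of the 'Out' examples do.
(pile=7, suit=hearts, row=2): pile = 7 — fails the rule, so Out.
(pile=7, suit=hearts, row=4): pile = 7 — fails the rule, so Out.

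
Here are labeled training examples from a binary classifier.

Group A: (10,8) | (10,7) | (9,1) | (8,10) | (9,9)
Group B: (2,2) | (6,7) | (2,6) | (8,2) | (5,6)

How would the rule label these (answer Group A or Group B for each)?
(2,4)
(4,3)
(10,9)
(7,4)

Group B, Group B, Group A, Group B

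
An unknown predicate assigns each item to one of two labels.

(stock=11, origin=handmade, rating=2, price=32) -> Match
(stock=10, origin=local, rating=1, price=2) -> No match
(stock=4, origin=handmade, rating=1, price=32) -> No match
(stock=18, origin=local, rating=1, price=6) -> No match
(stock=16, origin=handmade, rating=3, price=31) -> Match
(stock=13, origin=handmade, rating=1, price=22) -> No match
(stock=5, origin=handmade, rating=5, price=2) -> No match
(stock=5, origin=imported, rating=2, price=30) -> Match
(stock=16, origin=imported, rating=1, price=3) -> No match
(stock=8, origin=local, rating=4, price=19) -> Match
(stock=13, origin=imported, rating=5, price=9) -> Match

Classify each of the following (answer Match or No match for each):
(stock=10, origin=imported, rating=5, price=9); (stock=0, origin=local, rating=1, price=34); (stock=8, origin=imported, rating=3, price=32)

Every 'Match' example satisfies: price ≥ 3 AND rating ≥ 2. None of the 'No match' examples do.
(stock=10, origin=imported, rating=5, price=9) — price = 9, rating = 5, hence Match. (stock=0, origin=local, rating=1, price=34) — price = 34, rating = 1, hence No match. (stock=8, origin=imported, rating=3, price=32) — price = 32, rating = 3, hence Match.

Match, No match, Match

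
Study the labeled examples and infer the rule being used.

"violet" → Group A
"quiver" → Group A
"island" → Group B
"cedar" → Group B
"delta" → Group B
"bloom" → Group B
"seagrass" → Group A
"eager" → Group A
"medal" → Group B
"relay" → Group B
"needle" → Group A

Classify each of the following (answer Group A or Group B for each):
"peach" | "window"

The classifier is using: has ≥ 3 vowels.
"peach" → 2 vowels → Group B.
"window" → 2 vowels → Group B.

Group B, Group B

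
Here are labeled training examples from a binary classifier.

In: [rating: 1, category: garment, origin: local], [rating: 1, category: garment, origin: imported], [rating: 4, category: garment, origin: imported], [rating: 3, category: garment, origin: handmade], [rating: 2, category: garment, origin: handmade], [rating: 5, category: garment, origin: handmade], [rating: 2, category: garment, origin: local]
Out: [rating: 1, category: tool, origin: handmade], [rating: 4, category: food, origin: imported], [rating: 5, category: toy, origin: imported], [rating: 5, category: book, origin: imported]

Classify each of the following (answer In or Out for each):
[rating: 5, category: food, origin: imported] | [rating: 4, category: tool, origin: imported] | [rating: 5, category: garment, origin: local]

Out, Out, In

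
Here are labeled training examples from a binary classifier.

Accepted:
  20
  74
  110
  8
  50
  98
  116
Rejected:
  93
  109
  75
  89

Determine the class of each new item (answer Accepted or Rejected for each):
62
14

Accepted, Accepted

'Accepted' ⟺ even.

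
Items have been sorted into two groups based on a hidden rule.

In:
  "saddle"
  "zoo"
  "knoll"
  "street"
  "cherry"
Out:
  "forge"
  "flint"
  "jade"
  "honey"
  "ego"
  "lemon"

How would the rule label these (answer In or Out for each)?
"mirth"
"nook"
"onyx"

Out, In, Out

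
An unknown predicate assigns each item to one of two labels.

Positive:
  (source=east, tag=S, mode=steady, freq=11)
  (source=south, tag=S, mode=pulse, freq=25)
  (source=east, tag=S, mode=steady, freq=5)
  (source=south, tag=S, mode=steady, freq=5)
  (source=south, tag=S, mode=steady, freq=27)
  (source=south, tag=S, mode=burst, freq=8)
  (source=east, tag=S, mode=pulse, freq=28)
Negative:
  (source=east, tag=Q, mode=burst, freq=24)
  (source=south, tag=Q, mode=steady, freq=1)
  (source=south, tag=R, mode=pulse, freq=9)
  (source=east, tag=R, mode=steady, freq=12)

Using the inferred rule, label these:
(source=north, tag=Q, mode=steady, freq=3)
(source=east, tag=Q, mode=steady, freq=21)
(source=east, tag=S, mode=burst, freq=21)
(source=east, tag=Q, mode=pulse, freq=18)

Negative, Negative, Positive, Negative

Looking at the examples, the only property every 'Positive' case has and every 'Negative' case lacks is: tag is S.
(source=north, tag=Q, mode=steady, freq=3): tag is Q — fails the rule, so Negative.
(source=east, tag=Q, mode=steady, freq=21): tag is Q — fails the rule, so Negative.
(source=east, tag=S, mode=burst, freq=21): tag is S — passes, so Positive.
(source=east, tag=Q, mode=pulse, freq=18): tag is Q — fails the rule, so Negative.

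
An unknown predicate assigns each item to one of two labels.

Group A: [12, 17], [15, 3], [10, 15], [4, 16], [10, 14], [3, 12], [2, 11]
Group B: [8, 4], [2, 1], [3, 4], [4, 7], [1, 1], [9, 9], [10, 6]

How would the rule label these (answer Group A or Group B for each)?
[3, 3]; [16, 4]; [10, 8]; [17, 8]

The distinguishing property — max ≥ 11 — holds for all the 'Group A' cases and none of the 'Group B' cases.

Group B, Group A, Group B, Group A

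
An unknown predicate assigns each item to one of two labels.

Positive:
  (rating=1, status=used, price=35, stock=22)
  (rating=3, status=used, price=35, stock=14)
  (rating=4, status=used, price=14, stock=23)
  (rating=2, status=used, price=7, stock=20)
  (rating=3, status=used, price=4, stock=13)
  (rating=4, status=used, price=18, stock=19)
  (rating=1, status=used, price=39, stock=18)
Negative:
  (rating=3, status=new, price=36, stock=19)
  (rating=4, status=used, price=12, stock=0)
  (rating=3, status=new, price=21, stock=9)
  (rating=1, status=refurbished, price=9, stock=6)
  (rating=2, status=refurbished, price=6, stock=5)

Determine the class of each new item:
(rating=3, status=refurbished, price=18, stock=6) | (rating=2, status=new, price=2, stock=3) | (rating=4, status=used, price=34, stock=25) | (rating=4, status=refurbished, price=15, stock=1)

Negative, Negative, Positive, Negative

The pattern is that an item is 'Positive' exactly when: status is used AND stock ≥ 5.
(rating=3, status=refurbished, price=18, stock=6) — status is refurbished, stock = 6, hence Negative.
(rating=2, status=new, price=2, stock=3) — status is new, stock = 3, hence Negative.
(rating=4, status=used, price=34, stock=25) — status is used, stock = 25, hence Positive.
(rating=4, status=refurbished, price=15, stock=1) — status is refurbished, stock = 1, hence Negative.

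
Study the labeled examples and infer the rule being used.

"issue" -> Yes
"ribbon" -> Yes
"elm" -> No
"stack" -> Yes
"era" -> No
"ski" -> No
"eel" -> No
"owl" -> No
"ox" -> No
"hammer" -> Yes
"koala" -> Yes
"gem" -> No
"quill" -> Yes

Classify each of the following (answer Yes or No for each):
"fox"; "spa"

No, No

Rule: length ≥ 5. This holds for each 'Yes' example and fails for each 'No' one.
"fox": length 3 — does not fit, so No. "spa": length 3 — does not fit, so No.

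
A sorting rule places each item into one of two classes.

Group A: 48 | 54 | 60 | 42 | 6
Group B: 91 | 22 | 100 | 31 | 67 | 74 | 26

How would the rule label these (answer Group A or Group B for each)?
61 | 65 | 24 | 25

Group B, Group B, Group A, Group B

A rule that fits every label: multiple of 3 — true of each 'Group A' example, false of each 'Group B' one.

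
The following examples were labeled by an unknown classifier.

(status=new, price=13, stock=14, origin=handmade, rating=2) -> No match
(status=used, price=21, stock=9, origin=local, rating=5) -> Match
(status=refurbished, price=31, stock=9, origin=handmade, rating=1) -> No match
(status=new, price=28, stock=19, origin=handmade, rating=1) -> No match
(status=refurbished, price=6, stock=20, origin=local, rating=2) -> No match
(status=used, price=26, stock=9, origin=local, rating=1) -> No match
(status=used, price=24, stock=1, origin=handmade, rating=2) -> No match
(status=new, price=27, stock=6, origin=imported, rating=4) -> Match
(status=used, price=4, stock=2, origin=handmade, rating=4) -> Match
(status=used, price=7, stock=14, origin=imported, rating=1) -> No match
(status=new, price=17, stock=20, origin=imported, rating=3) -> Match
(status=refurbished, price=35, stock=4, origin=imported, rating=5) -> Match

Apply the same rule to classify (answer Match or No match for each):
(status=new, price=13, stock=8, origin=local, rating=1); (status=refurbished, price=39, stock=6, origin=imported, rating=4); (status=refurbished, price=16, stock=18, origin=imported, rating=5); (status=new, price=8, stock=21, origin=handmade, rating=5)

No match, Match, Match, Match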